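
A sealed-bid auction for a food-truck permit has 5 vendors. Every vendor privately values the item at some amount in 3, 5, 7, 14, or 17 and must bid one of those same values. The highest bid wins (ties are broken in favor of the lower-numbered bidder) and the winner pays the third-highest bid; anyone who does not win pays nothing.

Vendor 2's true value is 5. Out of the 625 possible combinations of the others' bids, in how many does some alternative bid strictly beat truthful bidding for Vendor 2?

Others bid (3, 3, 3, 7): truth gives 0; bid 7 gives 2 > 0. Violating.
Others bid (3, 3, 3, 14): truth gives 0; bid 14 gives 2 > 0. Violating.
Others bid (3, 3, 3, 17): truth gives 0; bid 17 gives 2 > 0. Violating.
Others bid (3, 3, 7, 3): truth gives 0; bid 7 gives 2 > 0. Violating.
Others bid (3, 3, 3, 3): truth gives 2; no alternative beats it.
Others bid (3, 3, 3, 5): truth gives 2; no alternative beats it.
(Checking all 625 profiles: 12 have a profitable deviation, 613 do not.)

12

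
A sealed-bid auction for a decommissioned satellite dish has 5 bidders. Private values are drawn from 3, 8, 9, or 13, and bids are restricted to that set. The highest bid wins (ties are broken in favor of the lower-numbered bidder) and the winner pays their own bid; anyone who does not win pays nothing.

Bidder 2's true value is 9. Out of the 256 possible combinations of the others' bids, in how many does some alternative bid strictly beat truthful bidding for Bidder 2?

8

Others bid (3, 3, 3, 3): truth gives 0; bid 8 gives 1 > 0. Violating.
Others bid (3, 3, 3, 8): truth gives 0; bid 8 gives 1 > 0. Violating.
Others bid (3, 3, 8, 3): truth gives 0; bid 8 gives 1 > 0. Violating.
Others bid (3, 3, 8, 8): truth gives 0; bid 8 gives 1 > 0. Violating.
Others bid (3, 3, 3, 9): truth gives 0; no alternative beats it.
Others bid (3, 3, 3, 13): truth gives 0; no alternative beats it.
(Checking all 256 profiles: 8 have a profitable deviation, 248 do not.)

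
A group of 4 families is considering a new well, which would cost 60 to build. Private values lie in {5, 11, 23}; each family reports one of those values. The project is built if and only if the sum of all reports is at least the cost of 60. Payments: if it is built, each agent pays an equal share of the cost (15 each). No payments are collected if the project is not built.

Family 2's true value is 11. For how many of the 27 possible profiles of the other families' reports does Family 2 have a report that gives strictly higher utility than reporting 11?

3

Others report (5, 23, 23): truth gives -4; report 5 gives 0 > -4. Violating.
Others report (23, 5, 23): truth gives -4; report 5 gives 0 > -4. Violating.
Others report (23, 23, 5): truth gives -4; report 5 gives 0 > -4. Violating.
Others report (5, 5, 5): truth gives 0; no alternative beats it.
Others report (5, 5, 11): truth gives 0; no alternative beats it.
(Checking all 27 profiles: 3 have a profitable deviation, 24 do not.)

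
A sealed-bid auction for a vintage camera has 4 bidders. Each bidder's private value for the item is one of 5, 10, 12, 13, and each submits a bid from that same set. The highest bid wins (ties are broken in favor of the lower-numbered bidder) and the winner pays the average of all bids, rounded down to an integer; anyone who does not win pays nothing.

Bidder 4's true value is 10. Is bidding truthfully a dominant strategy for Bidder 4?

No

Consider the case where Bidder 1 bids 5, Bidder 2 bids 5 and Bidder 3 bids 10.
Truthful bid 10: loses, pays 0, utility 0.
Bid 12 instead: wins, pays 8, utility 10 - 8 = 2.
Since 2 > 0, bidding 12 is strictly better here, so truthful bidding is not dominant.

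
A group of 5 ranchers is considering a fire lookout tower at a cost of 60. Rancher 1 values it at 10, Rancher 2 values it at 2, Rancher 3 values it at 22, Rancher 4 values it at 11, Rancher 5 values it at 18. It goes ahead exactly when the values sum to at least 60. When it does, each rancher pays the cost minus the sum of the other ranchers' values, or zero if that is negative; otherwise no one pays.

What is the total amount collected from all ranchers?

Total value 63 ≥ cost 60, so it is built.
Rancher 1: others sum to 53; max(0, 60 - 53) = 7.
Rancher 2: others sum to 61; max(0, 60 - 61) = 0.
Rancher 3: others sum to 41; max(0, 60 - 41) = 19.
Rancher 4: others sum to 52; max(0, 60 - 52) = 8.
Rancher 5: others sum to 45; max(0, 60 - 45) = 15.
Total collected = 7 + 0 + 19 + 8 + 15 = 49.

49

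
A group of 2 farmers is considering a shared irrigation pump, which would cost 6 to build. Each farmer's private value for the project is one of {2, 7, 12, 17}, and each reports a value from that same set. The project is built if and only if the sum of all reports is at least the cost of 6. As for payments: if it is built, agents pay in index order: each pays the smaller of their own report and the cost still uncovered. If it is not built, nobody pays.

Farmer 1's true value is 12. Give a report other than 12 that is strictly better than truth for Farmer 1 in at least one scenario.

Suppose Farmer 2 reports 7.
Report 12: project built, pays 6, utility 12 - 6 = 6.
Report 2: project built, pays 2, utility 12 - 2 = 10.
So reporting 2 beats truth here (10 > 6).

2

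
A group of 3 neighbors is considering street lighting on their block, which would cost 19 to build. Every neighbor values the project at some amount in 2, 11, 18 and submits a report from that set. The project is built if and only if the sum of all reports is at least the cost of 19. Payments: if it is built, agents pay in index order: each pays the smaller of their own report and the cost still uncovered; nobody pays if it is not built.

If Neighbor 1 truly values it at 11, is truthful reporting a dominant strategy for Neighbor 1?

Consider the case where Neighbor 2 reports 2 and Neighbor 3 reports 18.
Truthful report 11: project built, pays 11, utility 11 - 11 = 0.
Report 2 instead: project built, pays 2, utility 11 - 2 = 9.
Since 9 > 0, reporting 2 is strictly better here, so truthful reporting is not dominant.

No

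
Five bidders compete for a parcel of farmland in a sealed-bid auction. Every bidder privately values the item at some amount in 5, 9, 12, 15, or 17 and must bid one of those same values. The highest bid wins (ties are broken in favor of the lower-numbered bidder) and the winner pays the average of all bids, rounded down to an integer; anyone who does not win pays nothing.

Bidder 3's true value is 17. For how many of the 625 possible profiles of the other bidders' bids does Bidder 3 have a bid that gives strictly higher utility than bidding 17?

Others bid (5, 5, 5, 5): truth gives 10; bid 9 gives 12 > 10. Violating.
Others bid (5, 5, 5, 9): truth gives 9; bid 9 gives 11 > 9. Violating.
Others bid (5, 5, 5, 12): truth gives 9; bid 12 gives 10 > 9. Violating.
Others bid (5, 5, 9, 5): truth gives 9; bid 9 gives 11 > 9. Violating.
Others bid (5, 5, 5, 15): truth gives 8; no alternative beats it.
Others bid (5, 5, 5, 17): truth gives 8; no alternative beats it.
(Checking all 625 profiles: 82 have a profitable deviation, 543 do not.)

82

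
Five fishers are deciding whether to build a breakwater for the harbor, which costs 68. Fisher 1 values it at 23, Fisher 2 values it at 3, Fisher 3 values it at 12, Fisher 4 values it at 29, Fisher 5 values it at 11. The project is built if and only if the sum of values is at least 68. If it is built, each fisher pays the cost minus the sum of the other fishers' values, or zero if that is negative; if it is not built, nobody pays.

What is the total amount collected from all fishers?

Total value 78 ≥ cost 68, so it is built.
Fisher 1: others sum to 55; max(0, 68 - 55) = 13.
Fisher 2: others sum to 75; max(0, 68 - 75) = 0.
Fisher 3: others sum to 66; max(0, 68 - 66) = 2.
Fisher 4: others sum to 49; max(0, 68 - 49) = 19.
Fisher 5: others sum to 67; max(0, 68 - 67) = 1.
Total collected = 13 + 0 + 2 + 19 + 1 = 35.

35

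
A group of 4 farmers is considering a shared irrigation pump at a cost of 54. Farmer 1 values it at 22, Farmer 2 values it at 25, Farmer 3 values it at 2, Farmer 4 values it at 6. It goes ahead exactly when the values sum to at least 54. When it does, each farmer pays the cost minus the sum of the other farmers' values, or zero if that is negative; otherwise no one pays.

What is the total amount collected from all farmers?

Total value 55 ≥ cost 54, so it is built.
Farmer 1: others sum to 33; max(0, 54 - 33) = 21.
Farmer 2: others sum to 30; max(0, 54 - 30) = 24.
Farmer 3: others sum to 53; max(0, 54 - 53) = 1.
Farmer 4: others sum to 49; max(0, 54 - 49) = 5.
Total collected = 21 + 24 + 1 + 5 = 51.

51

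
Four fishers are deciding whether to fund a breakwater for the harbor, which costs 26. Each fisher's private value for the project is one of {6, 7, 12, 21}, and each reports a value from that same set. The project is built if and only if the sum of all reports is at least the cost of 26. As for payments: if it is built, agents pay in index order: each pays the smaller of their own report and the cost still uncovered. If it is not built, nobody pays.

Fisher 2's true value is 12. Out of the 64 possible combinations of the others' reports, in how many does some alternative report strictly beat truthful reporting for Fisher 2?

Others report (6, 6, 7): truth gives 0; report 7 gives 5 > 0. Violating.
Others report (6, 6, 12): truth gives 0; report 6 gives 6 > 0. Violating.
Others report (6, 6, 21): truth gives 0; report 6 gives 6 > 0. Violating.
Others report (6, 7, 6): truth gives 0; report 7 gives 5 > 0. Violating.
Others report (6, 6, 6): truth gives 0; no alternative beats it.
Others report (21, 6, 6): truth gives 7; no alternative beats it.
(Checking all 64 profiles: 47 have a profitable deviation, 17 do not.)

47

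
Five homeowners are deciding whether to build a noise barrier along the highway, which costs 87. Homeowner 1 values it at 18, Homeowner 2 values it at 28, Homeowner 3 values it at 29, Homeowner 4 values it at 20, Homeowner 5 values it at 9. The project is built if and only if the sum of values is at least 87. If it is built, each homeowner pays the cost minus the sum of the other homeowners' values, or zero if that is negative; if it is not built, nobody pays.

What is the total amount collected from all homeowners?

Total value 104 ≥ cost 87, so it is built.
Homeowner 1: others sum to 86; max(0, 87 - 86) = 1.
Homeowner 2: others sum to 76; max(0, 87 - 76) = 11.
Homeowner 3: others sum to 75; max(0, 87 - 75) = 12.
Homeowner 4: others sum to 84; max(0, 87 - 84) = 3.
Homeowner 5: others sum to 95; max(0, 87 - 95) = 0.
Total collected = 1 + 11 + 12 + 3 + 0 = 27.

27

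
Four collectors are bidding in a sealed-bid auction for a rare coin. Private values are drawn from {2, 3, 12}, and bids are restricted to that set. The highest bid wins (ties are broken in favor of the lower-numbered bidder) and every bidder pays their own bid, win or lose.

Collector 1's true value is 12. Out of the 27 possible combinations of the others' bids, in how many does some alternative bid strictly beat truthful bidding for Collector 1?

8

Others bid (2, 2, 2): truth gives 0; bid 2 gives 10 > 0. Violating.
Others bid (2, 2, 3): truth gives 0; bid 3 gives 9 > 0. Violating.
Others bid (2, 3, 2): truth gives 0; bid 3 gives 9 > 0. Violating.
Others bid (2, 3, 3): truth gives 0; bid 3 gives 9 > 0. Violating.
Others bid (2, 2, 12): truth gives 0; no alternative beats it.
Others bid (2, 3, 12): truth gives 0; no alternative beats it.
(Checking all 27 profiles: 8 have a profitable deviation, 19 do not.)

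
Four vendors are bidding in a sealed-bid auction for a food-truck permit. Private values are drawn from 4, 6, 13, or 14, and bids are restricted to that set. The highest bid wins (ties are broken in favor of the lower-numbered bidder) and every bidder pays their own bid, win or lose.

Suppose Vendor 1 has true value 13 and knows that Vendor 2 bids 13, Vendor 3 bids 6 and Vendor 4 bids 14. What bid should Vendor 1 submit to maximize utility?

Bid 4: loses but pays 4, utility -4.
Bid 6: loses but pays 6, utility -6.
Bid 13: loses but pays 13, utility -13.
Bid 14: wins, pays 14, utility 13 - 14 = -1.
The best choice is 14 with utility -1.

14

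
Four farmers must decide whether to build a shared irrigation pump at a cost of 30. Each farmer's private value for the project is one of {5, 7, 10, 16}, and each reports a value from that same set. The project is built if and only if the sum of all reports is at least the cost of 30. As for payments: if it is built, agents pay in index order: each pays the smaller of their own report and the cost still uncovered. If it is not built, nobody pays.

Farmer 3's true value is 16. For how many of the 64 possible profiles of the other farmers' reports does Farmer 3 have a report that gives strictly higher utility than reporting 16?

45

Others report (5, 5, 10): truth gives 0; report 10 gives 6 > 0. Violating.
Others report (5, 5, 16): truth gives 0; report 5 gives 11 > 0. Violating.
Others report (5, 7, 10): truth gives 0; report 10 gives 6 > 0. Violating.
Others report (5, 7, 16): truth gives 0; report 5 gives 11 > 0. Violating.
Others report (5, 5, 5): truth gives 0; no alternative beats it.
Others report (5, 5, 7): truth gives 0; no alternative beats it.
(Checking all 64 profiles: 45 have a profitable deviation, 19 do not.)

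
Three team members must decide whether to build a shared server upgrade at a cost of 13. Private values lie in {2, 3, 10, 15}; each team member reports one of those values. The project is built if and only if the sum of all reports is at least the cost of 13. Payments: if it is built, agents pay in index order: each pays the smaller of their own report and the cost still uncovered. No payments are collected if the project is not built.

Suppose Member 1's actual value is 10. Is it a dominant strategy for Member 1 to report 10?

Consider the case where Member 2 reports 2 and Member 3 reports 10.
Truthful report 10: project built, pays 10, utility 10 - 10 = 0.
Report 2 instead: project built, pays 2, utility 10 - 2 = 8.
Since 8 > 0, reporting 2 is strictly better here, so truthful reporting is not dominant.

No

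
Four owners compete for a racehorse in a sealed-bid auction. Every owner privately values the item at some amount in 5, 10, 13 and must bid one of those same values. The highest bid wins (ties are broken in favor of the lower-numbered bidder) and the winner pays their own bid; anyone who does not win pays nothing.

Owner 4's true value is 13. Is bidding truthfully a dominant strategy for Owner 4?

No

Consider the case where Owner 1 bids 5, Owner 2 bids 5 and Owner 3 bids 5.
Truthful bid 13: wins, pays 13, utility 13 - 13 = 0.
Bid 10 instead: wins, pays 10, utility 13 - 10 = 3.
Since 3 > 0, bidding 10 is strictly better here, so truthful bidding is not dominant.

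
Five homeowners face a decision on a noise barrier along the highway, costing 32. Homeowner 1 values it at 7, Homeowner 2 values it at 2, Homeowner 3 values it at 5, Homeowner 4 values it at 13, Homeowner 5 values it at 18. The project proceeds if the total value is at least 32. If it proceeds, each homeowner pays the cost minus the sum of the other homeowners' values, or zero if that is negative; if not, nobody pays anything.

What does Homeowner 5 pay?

Total value 45 ≥ cost 32, so the project is built.
The other homeowners' values sum to 27.
Cost minus that sum is 32 - 27 = 5.

5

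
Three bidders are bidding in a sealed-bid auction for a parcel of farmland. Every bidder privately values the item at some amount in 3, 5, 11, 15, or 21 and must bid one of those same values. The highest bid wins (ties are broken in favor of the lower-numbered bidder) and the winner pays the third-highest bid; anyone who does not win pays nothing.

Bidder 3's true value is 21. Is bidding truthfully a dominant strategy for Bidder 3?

Yes

Check each profile of the others' bids and compare truth against every alternative bid.
Others bid (3, 15): truth gives 18, best alternative gives 0.
Others bid (15, 3): truth gives 18, best alternative gives 0.
Others bid (5, 15): truth gives 16, best alternative gives 0.
Others bid (15, 5): truth gives 16, best alternative gives 0.
Others bid (11, 15): truth gives 10, best alternative gives 0.
Others bid (15, 11): truth gives 10, best alternative gives 0.
(Remaining 19 profiles checked similarly; truth is weakly best in each.)
In every case the truthful bid is at least as good as any alternative, so it is a dominant strategy.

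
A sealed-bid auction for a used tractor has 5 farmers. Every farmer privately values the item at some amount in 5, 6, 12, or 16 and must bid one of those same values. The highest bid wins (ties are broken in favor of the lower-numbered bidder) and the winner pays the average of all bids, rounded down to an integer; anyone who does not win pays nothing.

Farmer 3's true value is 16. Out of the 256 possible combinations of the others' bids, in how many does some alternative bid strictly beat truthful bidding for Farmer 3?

Others bid (5, 5, 5, 5): truth gives 9; bid 6 gives 11 > 9. Violating.
Others bid (5, 5, 5, 6): truth gives 9; bid 6 gives 11 > 9. Violating.
Others bid (5, 5, 5, 12): truth gives 8; bid 12 gives 9 > 8. Violating.
Others bid (5, 5, 6, 5): truth gives 9; bid 6 gives 11 > 9. Violating.
Others bid (5, 5, 5, 16): truth gives 7; no alternative beats it.
Others bid (5, 5, 6, 12): truth gives 8; no alternative beats it.
(Checking all 256 profiles: 26 have a profitable deviation, 230 do not.)

26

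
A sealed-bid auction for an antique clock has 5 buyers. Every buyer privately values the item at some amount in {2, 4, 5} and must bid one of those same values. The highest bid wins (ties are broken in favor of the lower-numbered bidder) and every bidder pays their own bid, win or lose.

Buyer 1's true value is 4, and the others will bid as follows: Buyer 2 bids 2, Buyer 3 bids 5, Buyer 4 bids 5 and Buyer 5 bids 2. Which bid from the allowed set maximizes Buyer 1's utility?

5

Bid 2: loses but pays 2, utility -2.
Bid 4: loses but pays 4, utility -4.
Bid 5: wins, pays 5, utility 4 - 5 = -1.
The best choice is 5 with utility -1.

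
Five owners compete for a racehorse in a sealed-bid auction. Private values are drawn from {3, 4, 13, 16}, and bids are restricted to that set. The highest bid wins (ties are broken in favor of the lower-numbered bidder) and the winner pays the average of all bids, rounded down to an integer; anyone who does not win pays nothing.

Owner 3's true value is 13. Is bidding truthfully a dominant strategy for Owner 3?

No

Consider the case where Owner 1 bids 3, Owner 2 bids 3, Owner 4 bids 3 and Owner 5 bids 3.
Truthful bid 13: wins, pays 5, utility 13 - 5 = 8.
Bid 4 instead: wins, pays 3, utility 13 - 3 = 10.
Since 10 > 8, bidding 4 is strictly better here, so truthful bidding is not dominant.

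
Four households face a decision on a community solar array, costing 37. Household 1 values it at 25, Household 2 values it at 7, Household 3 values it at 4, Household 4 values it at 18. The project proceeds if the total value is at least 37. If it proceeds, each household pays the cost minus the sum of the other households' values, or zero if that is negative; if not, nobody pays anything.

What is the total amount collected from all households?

9

Total value 54 ≥ cost 37, so it is built.
Household 1: others sum to 29; max(0, 37 - 29) = 8.
Household 2: others sum to 47; max(0, 37 - 47) = 0.
Household 3: others sum to 50; max(0, 37 - 50) = 0.
Household 4: others sum to 36; max(0, 37 - 36) = 1.
Total collected = 8 + 0 + 0 + 1 = 9.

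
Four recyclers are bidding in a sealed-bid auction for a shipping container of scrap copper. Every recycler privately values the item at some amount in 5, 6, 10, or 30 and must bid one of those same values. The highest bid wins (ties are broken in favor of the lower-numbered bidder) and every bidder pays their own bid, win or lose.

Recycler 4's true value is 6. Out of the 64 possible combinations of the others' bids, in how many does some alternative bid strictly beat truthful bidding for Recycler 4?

Others bid (5, 5, 6): truth gives -6; bid 10 gives -4 > -6. Violating.
Others bid (5, 5, 10): truth gives -6; bid 5 gives -5 > -6. Violating.
Others bid (5, 5, 30): truth gives -6; bid 5 gives -5 > -6. Violating.
Others bid (5, 6, 5): truth gives -6; bid 10 gives -4 > -6. Violating.
Others bid (5, 5, 5): truth gives 0; no alternative beats it.
(Checking all 64 profiles: 63 have a profitable deviation, 1 does not.)

63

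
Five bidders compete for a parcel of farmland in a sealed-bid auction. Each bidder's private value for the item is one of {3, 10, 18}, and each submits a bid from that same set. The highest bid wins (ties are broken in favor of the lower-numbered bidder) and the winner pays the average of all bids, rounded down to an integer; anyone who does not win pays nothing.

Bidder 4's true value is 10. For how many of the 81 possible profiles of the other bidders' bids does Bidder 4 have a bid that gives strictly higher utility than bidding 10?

Others bid (3, 3, 3, 18): truth gives 0; bid 18 gives 1 > 0. Violating.
Others bid (3, 3, 10, 3): truth gives 0; bid 18 gives 3 > 0. Violating.
Others bid (3, 3, 10, 10): truth gives 0; bid 18 gives 2 > 0. Violating.
Others bid (3, 10, 3, 3): truth gives 0; bid 18 gives 3 > 0. Violating.
Others bid (3, 3, 3, 3): truth gives 6; no alternative beats it.
Others bid (3, 3, 3, 10): truth gives 5; no alternative beats it.
(Checking all 81 profiles: 10 have a profitable deviation, 71 do not.)

10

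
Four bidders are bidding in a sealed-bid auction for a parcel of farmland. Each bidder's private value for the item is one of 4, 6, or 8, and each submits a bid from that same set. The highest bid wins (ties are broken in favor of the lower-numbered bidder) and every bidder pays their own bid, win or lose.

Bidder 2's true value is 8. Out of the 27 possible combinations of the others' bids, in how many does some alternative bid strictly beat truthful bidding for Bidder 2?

Others bid (4, 4, 4): truth gives 0; bid 6 gives 2 > 0. Violating.
Others bid (4, 4, 6): truth gives 0; bid 6 gives 2 > 0. Violating.
Others bid (4, 6, 4): truth gives 0; bid 6 gives 2 > 0. Violating.
Others bid (4, 6, 6): truth gives 0; bid 6 gives 2 > 0. Violating.
Others bid (4, 4, 8): truth gives 0; no alternative beats it.
Others bid (4, 6, 8): truth gives 0; no alternative beats it.
(Checking all 27 profiles: 13 have a profitable deviation, 14 do not.)

13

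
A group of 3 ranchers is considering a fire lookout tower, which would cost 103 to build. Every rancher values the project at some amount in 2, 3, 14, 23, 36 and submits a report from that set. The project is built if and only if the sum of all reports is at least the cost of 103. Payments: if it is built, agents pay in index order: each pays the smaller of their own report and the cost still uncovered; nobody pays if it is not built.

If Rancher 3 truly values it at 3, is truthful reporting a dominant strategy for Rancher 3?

Check each profile of the others' reports and compare truth against every alternative report.
Others report (2, 2): truth gives 0, best alternative gives 0.
Others report (2, 3): truth gives 0, best alternative gives 0.
Others report (2, 14): truth gives 0, best alternative gives 0.
Others report (2, 23): truth gives 0, best alternative gives 0.
Others report (2, 36): truth gives 0, best alternative gives 0.
Others report (3, 2): truth gives 0, best alternative gives 0.
(Remaining 19 profiles checked similarly; truth is weakly best in each.)
In every case the truthful report is at least as good as any alternative, so it is a dominant strategy.

Yes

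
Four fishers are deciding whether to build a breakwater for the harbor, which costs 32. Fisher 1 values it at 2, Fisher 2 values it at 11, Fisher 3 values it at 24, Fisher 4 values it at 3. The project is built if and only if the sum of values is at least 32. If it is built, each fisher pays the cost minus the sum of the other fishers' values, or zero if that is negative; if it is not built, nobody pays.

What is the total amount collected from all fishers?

19

Total value 40 ≥ cost 32, so it is built.
Fisher 1: others sum to 38; max(0, 32 - 38) = 0.
Fisher 2: others sum to 29; max(0, 32 - 29) = 3.
Fisher 3: others sum to 16; max(0, 32 - 16) = 16.
Fisher 4: others sum to 37; max(0, 32 - 37) = 0.
Total collected = 0 + 3 + 16 + 0 = 19.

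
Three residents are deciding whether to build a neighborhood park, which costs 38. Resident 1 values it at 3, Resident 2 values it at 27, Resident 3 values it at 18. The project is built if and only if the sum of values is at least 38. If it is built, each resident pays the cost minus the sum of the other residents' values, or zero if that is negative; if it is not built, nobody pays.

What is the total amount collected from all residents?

Total value 48 ≥ cost 38, so it is built.
Resident 1: others sum to 45; max(0, 38 - 45) = 0.
Resident 2: others sum to 21; max(0, 38 - 21) = 17.
Resident 3: others sum to 30; max(0, 38 - 30) = 8.
Total collected = 0 + 17 + 8 = 25.

25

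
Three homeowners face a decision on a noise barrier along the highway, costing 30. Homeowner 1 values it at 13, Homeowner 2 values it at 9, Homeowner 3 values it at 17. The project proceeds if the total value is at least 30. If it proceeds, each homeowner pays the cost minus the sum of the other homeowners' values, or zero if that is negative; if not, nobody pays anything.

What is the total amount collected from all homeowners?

12

Total value 39 ≥ cost 30, so it is built.
Homeowner 1: others sum to 26; max(0, 30 - 26) = 4.
Homeowner 2: others sum to 30; max(0, 30 - 30) = 0.
Homeowner 3: others sum to 22; max(0, 30 - 22) = 8.
Total collected = 4 + 0 + 8 = 12.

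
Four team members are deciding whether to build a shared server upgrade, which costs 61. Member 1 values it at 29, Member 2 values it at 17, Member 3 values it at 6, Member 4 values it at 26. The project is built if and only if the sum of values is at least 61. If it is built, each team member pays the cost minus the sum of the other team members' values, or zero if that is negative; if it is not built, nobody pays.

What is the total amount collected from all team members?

Total value 78 ≥ cost 61, so it is built.
Member 1: others sum to 49; max(0, 61 - 49) = 12.
Member 2: others sum to 61; max(0, 61 - 61) = 0.
Member 3: others sum to 72; max(0, 61 - 72) = 0.
Member 4: others sum to 52; max(0, 61 - 52) = 9.
Total collected = 12 + 0 + 0 + 9 = 21.

21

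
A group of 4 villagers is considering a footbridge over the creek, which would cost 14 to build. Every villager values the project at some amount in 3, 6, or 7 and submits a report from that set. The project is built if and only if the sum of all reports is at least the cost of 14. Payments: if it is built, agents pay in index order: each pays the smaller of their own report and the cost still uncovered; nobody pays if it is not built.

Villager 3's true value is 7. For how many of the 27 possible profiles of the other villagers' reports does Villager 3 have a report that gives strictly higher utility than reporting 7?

Others report (3, 3, 3): truth gives 0; report 6 gives 1 > 0. Violating.
Others report (3, 3, 6): truth gives 0; report 3 gives 4 > 0. Violating.
Others report (3, 3, 7): truth gives 0; report 3 gives 4 > 0. Violating.
Others report (3, 6, 3): truth gives 2; report 3 gives 4 > 2. Violating.
Others report (6, 6, 3): truth gives 5; no alternative beats it.
Others report (6, 6, 6): truth gives 5; no alternative beats it.
(Checking all 27 profiles: 15 have a profitable deviation, 12 do not.)

15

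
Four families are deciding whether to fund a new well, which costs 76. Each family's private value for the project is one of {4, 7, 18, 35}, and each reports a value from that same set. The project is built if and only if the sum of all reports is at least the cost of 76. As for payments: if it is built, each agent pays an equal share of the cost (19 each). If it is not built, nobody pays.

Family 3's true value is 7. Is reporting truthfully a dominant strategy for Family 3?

Consider the case where Family 1 reports 18, Family 2 reports 18 and Family 4 reports 35.
Truthful report 7: project built, pays 19, utility 7 - 19 = -12.
Report 4 instead: project not built, utility 0.
Since 0 > -12, reporting 4 is strictly better here, so truthful reporting is not dominant.

No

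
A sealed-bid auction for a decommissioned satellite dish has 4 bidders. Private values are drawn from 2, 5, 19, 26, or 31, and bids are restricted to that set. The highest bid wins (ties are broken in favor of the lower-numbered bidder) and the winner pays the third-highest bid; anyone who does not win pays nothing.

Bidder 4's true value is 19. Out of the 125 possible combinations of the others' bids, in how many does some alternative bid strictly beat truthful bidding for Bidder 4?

Others bid (2, 2, 19): truth gives 0; bid 26 gives 17 > 0. Violating.
Others bid (2, 2, 26): truth gives 0; bid 31 gives 17 > 0. Violating.
Others bid (2, 5, 19): truth gives 0; bid 26 gives 14 > 0. Violating.
Others bid (2, 5, 26): truth gives 0; bid 31 gives 14 > 0. Violating.
Others bid (2, 2, 2): truth gives 17; no alternative beats it.
Others bid (2, 2, 5): truth gives 17; no alternative beats it.
(Checking all 125 profiles: 24 have a profitable deviation, 101 do not.)

24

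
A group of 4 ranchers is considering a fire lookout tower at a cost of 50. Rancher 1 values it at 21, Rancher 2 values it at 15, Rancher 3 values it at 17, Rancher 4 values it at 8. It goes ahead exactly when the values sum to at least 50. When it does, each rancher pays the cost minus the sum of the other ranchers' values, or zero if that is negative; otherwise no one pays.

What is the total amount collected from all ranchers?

20

Total value 61 ≥ cost 50, so it is built.
Rancher 1: others sum to 40; max(0, 50 - 40) = 10.
Rancher 2: others sum to 46; max(0, 50 - 46) = 4.
Rancher 3: others sum to 44; max(0, 50 - 44) = 6.
Rancher 4: others sum to 53; max(0, 50 - 53) = 0.
Total collected = 10 + 4 + 6 + 0 = 20.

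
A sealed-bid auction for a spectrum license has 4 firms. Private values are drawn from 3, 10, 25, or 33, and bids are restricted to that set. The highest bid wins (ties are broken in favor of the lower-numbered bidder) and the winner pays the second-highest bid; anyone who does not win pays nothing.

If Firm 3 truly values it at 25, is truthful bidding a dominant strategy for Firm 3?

Check each profile of the others' bids and compare truth against every alternative bid.
Others bid (3, 3, 3): truth gives 22, best alternative gives 22.
Others bid (3, 3, 10): truth gives 15, best alternative gives 15.
Others bid (3, 10, 3): truth gives 15, best alternative gives 15.
Others bid (3, 10, 10): truth gives 15, best alternative gives 15.
Others bid (10, 3, 3): truth gives 15, best alternative gives 15.
Others bid (10, 3, 10): truth gives 15, best alternative gives 15.
(Remaining 58 profiles checked similarly; truth is weakly best in each.)
In every case the truthful bid is at least as good as any alternative, so it is a dominant strategy.

Yes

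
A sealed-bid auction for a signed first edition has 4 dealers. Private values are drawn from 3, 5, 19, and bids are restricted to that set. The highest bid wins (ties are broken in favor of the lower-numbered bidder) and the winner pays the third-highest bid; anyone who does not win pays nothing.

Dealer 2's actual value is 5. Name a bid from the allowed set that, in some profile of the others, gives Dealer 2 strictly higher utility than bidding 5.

19

Suppose Dealer 1 bids 3, Dealer 3 bids 3 and Dealer 4 bids 19.
Bid 5: loses, pays 0, utility 0.
Bid 19: wins, pays 3, utility 5 - 3 = 2.
So bidding 19 beats truth here (2 > 0).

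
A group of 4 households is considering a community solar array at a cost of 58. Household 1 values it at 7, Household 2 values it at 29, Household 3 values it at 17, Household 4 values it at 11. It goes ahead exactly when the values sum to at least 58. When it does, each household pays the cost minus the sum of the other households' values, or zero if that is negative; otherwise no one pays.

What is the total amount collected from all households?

40

Total value 64 ≥ cost 58, so it is built.
Household 1: others sum to 57; max(0, 58 - 57) = 1.
Household 2: others sum to 35; max(0, 58 - 35) = 23.
Household 3: others sum to 47; max(0, 58 - 47) = 11.
Household 4: others sum to 53; max(0, 58 - 53) = 5.
Total collected = 1 + 23 + 11 + 5 = 40.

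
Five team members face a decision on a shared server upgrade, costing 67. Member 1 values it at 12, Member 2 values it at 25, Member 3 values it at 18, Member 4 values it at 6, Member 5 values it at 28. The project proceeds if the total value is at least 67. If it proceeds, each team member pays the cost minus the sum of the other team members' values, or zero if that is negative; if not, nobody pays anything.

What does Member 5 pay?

6

Total value 89 ≥ cost 67, so the project is built.
The other team members' values sum to 61.
Cost minus that sum is 67 - 61 = 6.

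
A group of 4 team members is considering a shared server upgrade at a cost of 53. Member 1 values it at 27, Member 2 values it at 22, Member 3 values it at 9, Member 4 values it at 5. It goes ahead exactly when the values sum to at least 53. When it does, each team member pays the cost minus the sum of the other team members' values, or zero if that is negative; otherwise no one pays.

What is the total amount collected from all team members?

Total value 63 ≥ cost 53, so it is built.
Member 1: others sum to 36; max(0, 53 - 36) = 17.
Member 2: others sum to 41; max(0, 53 - 41) = 12.
Member 3: others sum to 54; max(0, 53 - 54) = 0.
Member 4: others sum to 58; max(0, 53 - 58) = 0.
Total collected = 17 + 12 + 0 + 0 = 29.

29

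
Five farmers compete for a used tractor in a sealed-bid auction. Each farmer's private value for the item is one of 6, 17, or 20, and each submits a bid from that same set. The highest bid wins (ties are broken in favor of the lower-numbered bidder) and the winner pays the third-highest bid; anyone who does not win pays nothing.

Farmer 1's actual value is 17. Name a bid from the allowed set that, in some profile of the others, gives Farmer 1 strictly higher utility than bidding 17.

20

Suppose Farmer 2 bids 6, Farmer 3 bids 6, Farmer 4 bids 6 and Farmer 5 bids 20.
Bid 17: loses, pays 0, utility 0.
Bid 20: wins, pays 6, utility 17 - 6 = 11.
So bidding 20 beats truth here (11 > 0).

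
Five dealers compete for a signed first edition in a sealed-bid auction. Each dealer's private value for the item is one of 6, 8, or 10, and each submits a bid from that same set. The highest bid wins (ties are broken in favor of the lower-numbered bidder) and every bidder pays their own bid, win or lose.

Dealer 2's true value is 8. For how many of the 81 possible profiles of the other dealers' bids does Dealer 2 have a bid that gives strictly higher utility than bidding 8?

Others bid (6, 6, 6, 10): truth gives -8; bid 10 gives -2 > -8. Violating.
Others bid (6, 6, 8, 10): truth gives -8; bid 10 gives -2 > -8. Violating.
Others bid (6, 6, 10, 6): truth gives -8; bid 10 gives -2 > -8. Violating.
Others bid (6, 6, 10, 8): truth gives -8; bid 10 gives -2 > -8. Violating.
Others bid (6, 6, 6, 6): truth gives 0; no alternative beats it.
Others bid (6, 6, 6, 8): truth gives 0; no alternative beats it.
(Checking all 81 profiles: 73 have a profitable deviation, 8 do not.)

73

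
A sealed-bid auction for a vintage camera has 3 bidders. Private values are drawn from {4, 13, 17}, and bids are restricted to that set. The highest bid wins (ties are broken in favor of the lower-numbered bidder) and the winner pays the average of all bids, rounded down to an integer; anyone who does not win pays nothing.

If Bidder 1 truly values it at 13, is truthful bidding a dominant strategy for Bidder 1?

Consider the case where Bidder 2 bids 4 and Bidder 3 bids 4.
Truthful bid 13: wins, pays 7, utility 13 - 7 = 6.
Bid 4 instead: wins, pays 4, utility 13 - 4 = 9.
Since 9 > 6, bidding 4 is strictly better here, so truthful bidding is not dominant.

No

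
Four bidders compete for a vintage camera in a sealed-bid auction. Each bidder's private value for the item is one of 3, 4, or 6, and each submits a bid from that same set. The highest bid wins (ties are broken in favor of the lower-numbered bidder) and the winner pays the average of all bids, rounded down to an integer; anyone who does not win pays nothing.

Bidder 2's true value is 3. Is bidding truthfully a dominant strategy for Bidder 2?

Check each profile of the others' bids and compare truth against every alternative bid.
Others bid (3, 3, 3): truth gives 0, best alternative gives 0.
Others bid (3, 3, 4): truth gives 0, best alternative gives 0.
Others bid (3, 3, 6): truth gives 0, best alternative gives 0.
Others bid (3, 4, 3): truth gives 0, best alternative gives 0.
Others bid (3, 4, 4): truth gives 0, best alternative gives 0.
Others bid (3, 4, 6): truth gives 0, best alternative gives 0.
(Remaining 21 profiles checked similarly; truth is weakly best in each.)
In every case the truthful bid is at least as good as any alternative, so it is a dominant strategy.

Yes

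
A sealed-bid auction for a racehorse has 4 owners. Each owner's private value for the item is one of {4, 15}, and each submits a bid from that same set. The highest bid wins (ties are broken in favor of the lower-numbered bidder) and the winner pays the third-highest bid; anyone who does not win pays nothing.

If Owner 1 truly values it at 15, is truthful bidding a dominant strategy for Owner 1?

Check each profile of the others' bids and compare truth against every alternative bid.
Others bid (4, 4, 15): truth gives 11, best alternative gives 0.
Others bid (4, 15, 4): truth gives 11, best alternative gives 0.
Others bid (15, 4, 4): truth gives 11, best alternative gives 0.
Others bid (4, 4, 4): truth gives 11, best alternative gives 11.
Others bid (4, 15, 15): truth gives 0, best alternative gives 0.
Others bid (15, 4, 15): truth gives 0, best alternative gives 0.
(Remaining 2 profiles checked similarly; truth is weakly best in each.)
In every case the truthful bid is at least as good as any alternative, so it is a dominant strategy.

Yes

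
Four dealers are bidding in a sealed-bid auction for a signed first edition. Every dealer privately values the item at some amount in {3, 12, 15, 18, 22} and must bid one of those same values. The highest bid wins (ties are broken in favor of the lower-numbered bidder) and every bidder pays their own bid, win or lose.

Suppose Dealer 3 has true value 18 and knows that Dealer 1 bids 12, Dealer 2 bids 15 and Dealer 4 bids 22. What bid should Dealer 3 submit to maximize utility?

3

Bid 3: loses but pays 3, utility -3.
Bid 12: loses but pays 12, utility -12.
Bid 15: loses but pays 15, utility -15.
Bid 18: loses but pays 18, utility -18.
Bid 22: wins, pays 22, utility 18 - 22 = -4.
The best choice is 3 with utility -3.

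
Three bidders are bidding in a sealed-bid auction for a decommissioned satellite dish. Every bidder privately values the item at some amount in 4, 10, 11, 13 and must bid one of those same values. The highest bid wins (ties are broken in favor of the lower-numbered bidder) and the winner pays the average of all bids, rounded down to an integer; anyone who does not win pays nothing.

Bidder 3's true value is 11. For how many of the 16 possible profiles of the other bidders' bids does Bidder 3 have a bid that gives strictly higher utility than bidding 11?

Others bid (4, 11): truth gives 0; bid 13 gives 2 > 0. Violating.
Others bid (11, 4): truth gives 0; bid 13 gives 2 > 0. Violating.
Others bid (4, 4): truth gives 5; no alternative beats it.
Others bid (4, 10): truth gives 3; no alternative beats it.
(Checking all 16 profiles: 2 have a profitable deviation, 14 do not.)

2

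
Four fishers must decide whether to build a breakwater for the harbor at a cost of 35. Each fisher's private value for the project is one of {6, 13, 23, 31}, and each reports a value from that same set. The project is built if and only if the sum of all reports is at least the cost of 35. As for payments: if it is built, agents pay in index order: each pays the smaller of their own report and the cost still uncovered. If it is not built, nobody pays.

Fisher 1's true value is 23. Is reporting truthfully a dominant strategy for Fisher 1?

No

Consider the case where Fisher 2 reports 6, Fisher 3 reports 6 and Fisher 4 reports 13.
Truthful report 23: project built, pays 23, utility 23 - 23 = 0.
Report 13 instead: project built, pays 13, utility 23 - 13 = 10.
Since 10 > 0, reporting 13 is strictly better here, so truthful reporting is not dominant.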